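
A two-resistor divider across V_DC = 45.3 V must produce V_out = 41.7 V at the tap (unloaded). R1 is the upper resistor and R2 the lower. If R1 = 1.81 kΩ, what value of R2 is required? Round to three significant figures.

R2 ≈ 21.0 kΩ

The divider ratio is R2/(R1+R2) = 41.7/45.3 = 0.9205.
Rearranging, R2 = R1·k/(1−k) = 1.81 × 11.58 = 20.97 kΩ.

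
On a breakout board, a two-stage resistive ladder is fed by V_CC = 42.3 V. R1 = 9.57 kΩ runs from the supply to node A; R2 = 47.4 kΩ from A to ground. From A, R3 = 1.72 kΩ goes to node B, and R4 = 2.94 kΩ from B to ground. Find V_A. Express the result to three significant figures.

Looking into the second stage from A: R3 + R4 = 4.660 kΩ appears in parallel with R2.
Effective lower resistance at A: R2 ‖ 4.660 = 4.243 kΩ.
V_A = 42.3 × 4.243/(9.57 + 4.243) = 12.99 V.

V_A ≈ 13.0 V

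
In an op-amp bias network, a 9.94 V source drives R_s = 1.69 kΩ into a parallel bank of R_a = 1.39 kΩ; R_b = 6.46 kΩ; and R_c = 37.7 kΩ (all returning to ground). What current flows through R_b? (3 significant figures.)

Parallel bank: R_p = 1/(1/1.39 + 1/6.46 + 1/37.7) = 1.110 kΩ.
V_A by voltage divider: V_A = 9.94 × 1.110/(1.69 + 1.110) = 3.941 V.
Branch current I = V_A/R_b = 3.941/6.46 = 0.6100 mA.
(Equivalently: I_total = 3.550 mA, then current-divider fraction G_k/ΣG = 0.1719.)

I ≈ 0.610 mA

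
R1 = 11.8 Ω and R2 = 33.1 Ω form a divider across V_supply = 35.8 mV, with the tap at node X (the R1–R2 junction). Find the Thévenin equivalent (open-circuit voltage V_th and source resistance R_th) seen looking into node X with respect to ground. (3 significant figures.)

V_th ≈ 26.4 mV, R_th ≈ 8.70 Ω

Open-circuit (no load on X): V_th = V_supply · R2/(R1 + R2) = 35.8 × 33.1/(11.80 + 33.1) = 26.39 mV.
With V_supply suppressed (replaced by a short), R_th = R1 ‖ R2 = (11.80 × 33.1)/(11.80 + 33.1) = 8.699 Ω.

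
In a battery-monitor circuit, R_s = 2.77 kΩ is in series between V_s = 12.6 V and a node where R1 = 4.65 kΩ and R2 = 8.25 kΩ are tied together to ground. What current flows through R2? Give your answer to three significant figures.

I ≈ 0.791 mA

Combine the parallel branches: R_p = (1/4.65 + 1/8.25)⁻¹ = 2.974 kΩ.
Node voltage V_A = V_s · R_p/(R_s + R_p) = 12.6 × 0.5177 = 6.524 V.
Branch current I = V_A/R2 = 6.524/8.25 = 0.7907 mA.
(Equivalently: I_total = 2.194 mA, then current-divider fraction G_k/ΣG = 0.3605.)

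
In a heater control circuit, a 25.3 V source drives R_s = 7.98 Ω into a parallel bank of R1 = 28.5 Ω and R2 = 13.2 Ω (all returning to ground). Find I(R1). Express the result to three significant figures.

Parallel bank: R_p = 1/(1/28.5 + 1/13.2) = 9.022 Ω.
V_A by voltage divider: V_A = 25.3 × 9.022/(7.98 + 9.022) = 13.42 V.
I(R1) = V_A / R1 = 13.42/28.5 = 0.4711 A.
(Equivalently: I_total = 1.488 A, then current-divider fraction G_k/ΣG = 0.3165.)

I ≈ 0.471 A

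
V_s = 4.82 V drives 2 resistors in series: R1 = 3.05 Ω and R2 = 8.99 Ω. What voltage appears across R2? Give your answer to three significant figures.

V ≈ 3.60 V

Series total: ΣR = 3.05 + 8.99 = 12.04 Ω.
By the voltage-divider rule, V = 4.82 × 8.990/12.04 = 3.599 V.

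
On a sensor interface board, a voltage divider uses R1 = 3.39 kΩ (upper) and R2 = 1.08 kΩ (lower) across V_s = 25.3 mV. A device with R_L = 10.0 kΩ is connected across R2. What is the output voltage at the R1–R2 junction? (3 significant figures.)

The load sits in parallel with R2, giving an effective lower resistance R2' = R2·R_L/(R2+R_L) = 0.9747 kΩ.
Then V_out = V_s · R2'/(R1 + R2') = 25.3 × 0.9747/4.365 = 5.650 mV.
(Unloaded it would be 6.11 mV; the load pulls it down.)

V_out ≈ 5.65 mV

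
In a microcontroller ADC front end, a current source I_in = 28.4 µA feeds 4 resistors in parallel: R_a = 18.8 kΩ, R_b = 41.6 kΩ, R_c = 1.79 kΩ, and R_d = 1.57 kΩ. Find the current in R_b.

Total conductance ΣG = 1/18.8 + 1/41.6 + 1/1.79 + 1/1.57 = 1.273 (units of 1/kΩ).
By the current-divider rule, I = I_in · G_k/ΣG = 28.4 × 0.01889 = 0.5364 µA.

I ≈ 0.536 µA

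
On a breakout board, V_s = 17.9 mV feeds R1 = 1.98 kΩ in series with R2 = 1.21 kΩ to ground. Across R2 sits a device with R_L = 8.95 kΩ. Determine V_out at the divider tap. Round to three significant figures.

The load sits in parallel with R2, giving an effective lower resistance R2' = R2·R_L/(R2+R_L) = 1.066 kΩ.
Then V_out = V_s · R2'/(R1 + R2') = 17.9 × 1.066/3.046 = 6.264 mV.
(Unloaded it would be 6.79 mV; the load pulls it down.)

V_out ≈ 6.26 mV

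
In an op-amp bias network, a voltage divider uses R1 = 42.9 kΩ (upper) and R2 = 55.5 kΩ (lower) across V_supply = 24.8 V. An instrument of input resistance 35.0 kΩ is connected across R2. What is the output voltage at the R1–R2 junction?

First combine the lower leg with the load: R2 ‖ R_L = 21.46 kΩ.
Now apply the divider: V_out = 24.8 × 0.3335 = 8.270 V.
(Unloaded it would be 14.0 V; the load pulls it down.)

V_out ≈ 8.27 V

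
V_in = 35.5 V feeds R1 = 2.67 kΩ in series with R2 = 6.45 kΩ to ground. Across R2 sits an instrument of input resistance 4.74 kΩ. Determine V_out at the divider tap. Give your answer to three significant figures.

V_out ≈ 18.0 V

First combine the lower leg with the load: R2 ‖ R_L = 2.732 kΩ.
Then V_out = V_in · R2'/(R1 + R2') = 35.5 × 2.732/5.402 = 17.95 V.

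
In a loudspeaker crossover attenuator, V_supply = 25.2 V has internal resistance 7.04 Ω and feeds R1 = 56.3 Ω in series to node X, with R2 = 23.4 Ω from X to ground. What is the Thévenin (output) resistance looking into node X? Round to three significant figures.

R1' = 7.04 + 56.3 = 63.34 Ω (source resistance + R1).
Zeroing V_supply shorts the top of R1' to ground, so R_th = R1' ‖ R2 = 17.09 Ω.

R_th ≈ 17.1 Ω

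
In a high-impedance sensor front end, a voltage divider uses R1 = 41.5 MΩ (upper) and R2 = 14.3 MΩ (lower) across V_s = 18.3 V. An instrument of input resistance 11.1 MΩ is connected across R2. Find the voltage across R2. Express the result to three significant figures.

V_out ≈ 2.40 V

The load sits in parallel with R2, giving an effective lower resistance R2' = R2·R_L/(R2+R_L) = 6.249 MΩ.
Then V_out = V_s · R2'/(R1 + R2') = 18.3 × 6.249/47.75 = 2.395 V.
(Unloaded it would be 4.69 V; the load pulls it down.)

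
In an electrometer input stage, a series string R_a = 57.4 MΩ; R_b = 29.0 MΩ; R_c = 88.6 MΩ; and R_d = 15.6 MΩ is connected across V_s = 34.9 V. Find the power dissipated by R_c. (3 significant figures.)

ΣR = 190.6 MΩ → I = 34.9/190.6 = 0.1831 µA.
P = I²R = 0.03353 × 88.6 = 2.971 µW.

P ≈ 2.97 µW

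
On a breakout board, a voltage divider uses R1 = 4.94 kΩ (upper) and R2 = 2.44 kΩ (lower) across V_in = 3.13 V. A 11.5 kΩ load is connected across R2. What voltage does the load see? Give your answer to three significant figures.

The load sits in parallel with R2, giving an effective lower resistance R2' = R2·R_L/(R2+R_L) = 2.013 kΩ.
Voltage divider with the loaded lower leg: V_out = 3.13 × 2.013/(4.94 + 2.013) = 3.13 × 0.2895 = 0.9062 V.

V_out ≈ 0.906 V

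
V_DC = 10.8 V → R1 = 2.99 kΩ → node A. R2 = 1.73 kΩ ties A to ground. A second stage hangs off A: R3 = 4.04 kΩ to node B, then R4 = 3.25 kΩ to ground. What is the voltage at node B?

V_B ≈ 1.53 V

Node A sees R2 in parallel with the series input of stage 2, R3 + R4 = 7.290 kΩ.
R2 ‖ (R3+R4) = 1.398 kΩ.
V_A = 10.8 × 1.398/(2.99 + 1.398) = 3.441 V.
Then the unloaded second divider: V_B = V_A × R4/(R3+R4) = 3.441 × 0.4458 = 1.534 V.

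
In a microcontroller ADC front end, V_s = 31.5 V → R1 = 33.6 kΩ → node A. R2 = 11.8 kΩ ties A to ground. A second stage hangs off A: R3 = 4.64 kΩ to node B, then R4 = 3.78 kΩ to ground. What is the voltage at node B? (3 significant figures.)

The second stage (R3 + R4 = 8.420 kΩ) loads node A in parallel with R2.
Effective lower resistance at A: R2 ‖ 8.420 = 4.914 kΩ.
So V_A = 31.5 × 0.1276 = 4.019 V.
V_B = V_A × 0.4489 = 1.804 V.

V_B ≈ 1.80 V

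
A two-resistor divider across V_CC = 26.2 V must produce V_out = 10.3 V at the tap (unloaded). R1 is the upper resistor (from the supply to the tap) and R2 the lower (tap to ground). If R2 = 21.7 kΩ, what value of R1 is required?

R1 ≈ 33.5 kΩ

V_out/V_CC = R2/(R1+R2) = 0.3931.
R1 = R2·(1/k − 1) = 21.7 × 1.544 = 33.50 kΩ.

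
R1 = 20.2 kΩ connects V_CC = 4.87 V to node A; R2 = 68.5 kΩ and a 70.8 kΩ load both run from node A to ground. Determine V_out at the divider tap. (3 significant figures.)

V_out ≈ 3.08 V

R2 ‖ R_L = (68.5 × 70.8)/(68.5 + 70.8) = 34.82 kΩ.
Voltage divider with the loaded lower leg: V_out = 4.87 × 34.82/(20.2 + 34.82) = 4.87 × 0.6328 = 3.082 V.
(Unloaded it would be 3.76 V; the load pulls it down.)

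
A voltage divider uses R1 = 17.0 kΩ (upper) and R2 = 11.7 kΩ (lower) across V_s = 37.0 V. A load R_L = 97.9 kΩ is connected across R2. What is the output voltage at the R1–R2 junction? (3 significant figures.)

V_out ≈ 14.1 V

The load sits in parallel with R2, giving an effective lower resistance R2' = R2·R_L/(R2+R_L) = 10.45 kΩ.
Now apply the divider: V_out = 37.0 × 0.3807 = 14.09 V.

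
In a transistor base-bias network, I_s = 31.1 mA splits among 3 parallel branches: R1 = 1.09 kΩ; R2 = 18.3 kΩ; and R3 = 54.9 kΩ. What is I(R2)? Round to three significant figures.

I ≈ 1.72 mA

ΣG = 1/1.09 + 1/18.3 + 1/54.9 = 0.9903.
By the current-divider rule, I = I_s · G_k/ΣG = 31.1 × 0.05518 = 1.716 mA.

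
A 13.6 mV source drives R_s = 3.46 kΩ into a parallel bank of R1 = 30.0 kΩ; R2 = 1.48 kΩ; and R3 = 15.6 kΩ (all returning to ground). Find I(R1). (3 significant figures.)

I ≈ 0.123 µA

Parallel bank: R_p = 1/(1/30.0 + 1/1.48 + 1/15.6) = 1.293 kΩ.
V_A by voltage divider: V_A = 13.6 × 1.293/(3.46 + 1.293) = 3.701 mV.
I(R1) = V_A / R1 = 3.701/30.0 = 0.1234 µA.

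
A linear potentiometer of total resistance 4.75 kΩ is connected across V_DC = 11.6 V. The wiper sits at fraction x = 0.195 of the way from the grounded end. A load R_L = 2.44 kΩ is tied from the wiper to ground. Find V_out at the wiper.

Lower segment x·R_p = 0.9263 kΩ; upper segment (1−x)·R_p = 3.824 kΩ.
R_L loads the lower segment: effective lower R = 0.6714 kΩ.
Loaded-divider output: V_out = 11.6 × 0.1494 = 1.733 V.

V_out ≈ 1.73 V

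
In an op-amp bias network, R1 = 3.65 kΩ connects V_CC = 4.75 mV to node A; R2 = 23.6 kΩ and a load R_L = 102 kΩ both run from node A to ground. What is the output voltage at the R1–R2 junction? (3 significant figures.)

The load sits in parallel with R2, giving an effective lower resistance R2' = R2·R_L/(R2+R_L) = 19.17 kΩ.
Now apply the divider: V_out = 4.75 × 0.8400 = 3.990 mV.

V_out ≈ 3.99 mV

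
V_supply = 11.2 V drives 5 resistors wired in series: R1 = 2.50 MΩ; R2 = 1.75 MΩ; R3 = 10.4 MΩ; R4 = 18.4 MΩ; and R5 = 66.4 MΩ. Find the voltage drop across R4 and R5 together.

Series total: ΣR = 2.50 + 1.75 + 10.4 + 18.4 + 66.4 = 99.45 MΩ.
R_{R4..R5} = 18.4 + 66.4 = 84.80 MΩ.
V = V_supply · R/ΣR = 11.2 × 0.8527 = 9.550 V.

V ≈ 9.55 V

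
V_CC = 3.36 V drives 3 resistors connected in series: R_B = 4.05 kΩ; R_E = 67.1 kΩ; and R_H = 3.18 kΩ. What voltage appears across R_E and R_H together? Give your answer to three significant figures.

V ≈ 3.18 V

ΣR = 4.05 + 67.1 + 3.18 = 74.33 kΩ.
R_{R_E..R_H} = 67.1 + 3.18 = 70.28 kΩ.
Voltage divider: V = V_CC · (70.28 / 74.33) = 3.36 × 0.9455 = 3.177 V.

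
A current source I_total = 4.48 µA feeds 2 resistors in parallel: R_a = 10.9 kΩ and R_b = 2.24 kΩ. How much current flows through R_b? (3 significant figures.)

I ≈ 3.72 µA

With just two branches, the current splits inversely with resistance.
I(R_b) = 4.48 × 10.9/(10.9 + 2.24) = 4.48 × 0.8295 = 3.716 µA.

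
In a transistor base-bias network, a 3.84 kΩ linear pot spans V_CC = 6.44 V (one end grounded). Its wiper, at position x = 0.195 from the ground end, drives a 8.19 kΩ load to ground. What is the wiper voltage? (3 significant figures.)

The pot divides into 3.091 kΩ above the wiper and 0.7488 kΩ below.
R_L loads the lower segment: effective lower R = 0.6861 kΩ.
Then V_out = V_CC · 0.6861/(3.091 + 0.6861) = 1.170 V.

V_out ≈ 1.17 V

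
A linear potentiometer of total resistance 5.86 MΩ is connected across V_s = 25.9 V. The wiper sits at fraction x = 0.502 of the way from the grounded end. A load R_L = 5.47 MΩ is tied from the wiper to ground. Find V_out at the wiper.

Lower segment x·R_p = 2.942 MΩ; upper segment (1−x)·R_p = 2.918 MΩ.
Lower segment in parallel with the load: 2.942 ‖ 5.47 = 1.913 MΩ.
V_out = 25.9 × 1.913/(2.918 + 1.913) = 10.26 V.

V_out ≈ 10.3 V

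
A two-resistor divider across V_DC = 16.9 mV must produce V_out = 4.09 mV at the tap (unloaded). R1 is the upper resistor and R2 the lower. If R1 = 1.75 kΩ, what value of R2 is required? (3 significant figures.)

Required fraction k = V_out/V_DC = 0.2420.
So R2 = R1 · V_out/(V_DC − V_out) = 1.75 × 4.09/(16.9 − 4.09) = 1.75 × 0.3193 = 0.5587 kΩ.

R2 ≈ 0.559 kΩ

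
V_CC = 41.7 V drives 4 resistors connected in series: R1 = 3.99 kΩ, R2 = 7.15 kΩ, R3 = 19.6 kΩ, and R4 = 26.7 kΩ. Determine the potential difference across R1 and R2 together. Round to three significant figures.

V ≈ 8.09 V

ΣR = 3.99 + 7.15 + 19.6 + 26.7 = 57.44 kΩ.
R_{R1..R2} = 3.99 + 7.15 = 11.14 kΩ.
V = V_CC · R/ΣR = 41.7 × 0.1939 = 8.087 V.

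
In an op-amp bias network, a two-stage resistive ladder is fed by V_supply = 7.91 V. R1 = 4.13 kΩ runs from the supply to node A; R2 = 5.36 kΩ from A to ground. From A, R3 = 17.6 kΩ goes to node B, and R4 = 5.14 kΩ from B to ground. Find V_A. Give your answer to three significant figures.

Looking into the second stage from A: R3 + R4 = 22.74 kΩ appears in parallel with R2.
Effective lower resistance at A: R2 ‖ 22.74 = 4.338 kΩ.
V_A = 7.91 × 4.338/(4.13 + 4.338) = 4.052 V.

V_A ≈ 4.05 V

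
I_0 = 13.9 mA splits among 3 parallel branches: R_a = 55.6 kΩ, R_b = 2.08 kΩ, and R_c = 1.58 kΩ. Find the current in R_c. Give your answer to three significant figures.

Conductances: ΣG = 1/55.6 + 1/2.08 + 1/1.58 = 1.132 (1/kΩ).
Current divider: I(R_c) = I_0 · G_k/ΣG = 13.9 × (0.6329/1.132) = 13.9 × 0.5593 = 7.774 mA.

I ≈ 7.77 mA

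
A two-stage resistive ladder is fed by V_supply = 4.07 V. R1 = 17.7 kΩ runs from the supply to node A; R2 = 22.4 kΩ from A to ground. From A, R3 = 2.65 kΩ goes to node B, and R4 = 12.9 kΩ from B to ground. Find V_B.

V_B ≈ 1.15 V

The second stage (R3 + R4 = 15.55 kΩ) loads node A in parallel with R2.
R2 ‖ (R3+R4) = 9.178 kΩ.
V_A = 4.07 × 9.178/(17.7 + 9.178) = 1.390 V.
Then the unloaded second divider: V_B = V_A × R4/(R3+R4) = 1.390 × 0.8296 = 1.153 V.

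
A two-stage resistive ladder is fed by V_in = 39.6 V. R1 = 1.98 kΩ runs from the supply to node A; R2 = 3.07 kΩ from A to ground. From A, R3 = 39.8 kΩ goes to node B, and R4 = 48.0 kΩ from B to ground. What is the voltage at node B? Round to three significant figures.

The second stage (R3 + R4 = 87.80 kΩ) loads node A in parallel with R2.
R2 ‖ (R3+R4) = 2.966 kΩ.
V_A = 39.6 × 2.966/(1.98 + 2.966) = 23.75 V.
V_B = V_A × 0.5467 = 12.98 V.

V_B ≈ 13.0 V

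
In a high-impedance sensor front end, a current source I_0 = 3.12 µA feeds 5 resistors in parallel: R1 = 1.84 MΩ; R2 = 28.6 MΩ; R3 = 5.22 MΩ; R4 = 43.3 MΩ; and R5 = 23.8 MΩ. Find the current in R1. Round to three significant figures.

ΣG = 1/1.84 + 1/28.6 + 1/5.22 + 1/43.3 + 1/23.8 = 0.8351.
R1 takes the fraction G_k/ΣG = 0.5435/0.8351 = 0.6508, so I = 3.12 × 0.6508 = 2.030 µA.

I ≈ 2.03 µA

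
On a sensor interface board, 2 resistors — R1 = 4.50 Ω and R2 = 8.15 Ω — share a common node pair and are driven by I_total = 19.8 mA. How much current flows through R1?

Two-branch current divider: I_k = I_total · R_other/(R_1 + R_2).
So I = 19.8 × 8.15/12.65 = 12.76 mA.

I ≈ 12.8 mA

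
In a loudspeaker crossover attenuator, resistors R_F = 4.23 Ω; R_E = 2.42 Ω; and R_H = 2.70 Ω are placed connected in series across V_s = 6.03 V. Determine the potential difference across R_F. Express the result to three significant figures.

Total series resistance ΣR = 4.23 + 2.42 + 2.70 = 9.350 Ω.
Voltage divider: V = V_s · (4.230 / 9.350) = 6.03 × 0.4524 = 2.728 V.

V ≈ 2.73 V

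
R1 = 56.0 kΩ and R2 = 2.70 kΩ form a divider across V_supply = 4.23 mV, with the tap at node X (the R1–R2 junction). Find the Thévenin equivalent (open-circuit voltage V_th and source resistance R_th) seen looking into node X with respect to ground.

V_th ≈ 0.195 mV, R_th ≈ 2.58 kΩ

V_th is the unloaded tap voltage: V_supply · R2/(R1+R2) = 4.23 × 0.04600 = 0.1946 mV.
With V_supply suppressed (replaced by a short), R_th = R1 ‖ R2 = (56.00 × 2.70)/(56.00 + 2.70) = 2.576 kΩ.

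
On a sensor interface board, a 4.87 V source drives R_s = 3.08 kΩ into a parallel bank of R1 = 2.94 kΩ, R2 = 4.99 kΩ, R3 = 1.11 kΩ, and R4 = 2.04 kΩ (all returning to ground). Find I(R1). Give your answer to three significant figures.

Combine the parallel branches: R_p = (1/2.94 + 1/4.99 + 1/1.11 + 1/2.04)⁻¹ = 0.5177 kΩ.
V_A by voltage divider: V_A = 4.87 × 0.5177/(3.08 + 0.5177) = 0.7008 V.
Branch current I = V_A/R1 = 0.7008/2.94 = 0.2384 mA.
(Equivalently: I_total = 1.354 mA, then current-divider fraction G_k/ΣG = 0.1761.)

I ≈ 0.238 mA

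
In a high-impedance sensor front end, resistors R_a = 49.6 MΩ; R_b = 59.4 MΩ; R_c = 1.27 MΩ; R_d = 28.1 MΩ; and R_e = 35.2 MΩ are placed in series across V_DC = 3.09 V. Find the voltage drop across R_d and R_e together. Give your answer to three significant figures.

ΣR = 49.6 + 59.4 + 1.27 + 28.1 + 35.2 = 173.6 MΩ.
R_{R_d..R_e} = 28.1 + 35.2 = 63.30 MΩ.
V = V_DC · R/ΣR = 3.09 × 0.3647 = 1.127 V.

V ≈ 1.13 V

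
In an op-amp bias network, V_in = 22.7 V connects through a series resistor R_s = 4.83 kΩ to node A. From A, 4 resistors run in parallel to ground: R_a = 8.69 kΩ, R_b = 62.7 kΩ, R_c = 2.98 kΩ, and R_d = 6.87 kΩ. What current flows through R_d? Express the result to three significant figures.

I ≈ 0.835 mA

Parallel bank: R_p = 1/(1/8.69 + 1/62.7 + 1/2.98 + 1/6.87) = 1.634 kΩ.
V_A = 22.7 × 1.634/6.464 = 5.737 V.
Branch current I = V_A/R_d = 5.737/6.87 = 0.8351 mA.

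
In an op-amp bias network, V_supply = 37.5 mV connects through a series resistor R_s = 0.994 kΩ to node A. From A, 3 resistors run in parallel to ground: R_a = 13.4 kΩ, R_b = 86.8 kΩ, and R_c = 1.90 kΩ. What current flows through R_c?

Parallel bank: R_p = 1/(1/13.4 + 1/86.8 + 1/1.90) = 1.633 kΩ.
Node voltage V_A = V_supply · R_p/(R_s + R_p) = 37.5 × 0.6216 = 23.31 mV.
I(R_c) = V_A / R_c = 23.31/1.90 = 12.27 µA.
(Equivalently: I_total = 14.28 µA, then current-divider fraction G_k/ΣG = 0.8593.)

I ≈ 12.3 µA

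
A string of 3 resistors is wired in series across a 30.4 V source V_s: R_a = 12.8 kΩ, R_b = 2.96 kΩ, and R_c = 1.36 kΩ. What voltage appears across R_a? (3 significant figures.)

V ≈ 22.7 V

Series total: ΣR = 12.8 + 2.96 + 1.36 = 17.12 kΩ.
By the voltage-divider rule, V = 30.4 × 12.80/17.12 = 22.73 V.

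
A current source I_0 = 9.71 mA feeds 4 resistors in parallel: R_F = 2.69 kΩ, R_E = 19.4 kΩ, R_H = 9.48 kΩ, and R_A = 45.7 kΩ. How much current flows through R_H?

I ≈ 1.86 mA

Conductances: ΣG = 1/2.69 + 1/19.4 + 1/9.48 + 1/45.7 = 0.5507 (1/kΩ).
R_H takes the fraction G_k/ΣG = 0.1055/0.5507 = 0.1916, so I = 9.71 × 0.1916 = 1.860 mA.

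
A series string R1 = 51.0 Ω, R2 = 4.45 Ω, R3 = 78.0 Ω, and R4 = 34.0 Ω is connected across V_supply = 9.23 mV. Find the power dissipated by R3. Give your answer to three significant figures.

P ≈ 0.237 µW

ΣR = 167.4 Ω → I = 9.23/167.4 = 0.05512 mA.
V(R3) = I·R = 4.299 mV; P = V·I = 4.299 × 0.05512 = 0.2370 µW.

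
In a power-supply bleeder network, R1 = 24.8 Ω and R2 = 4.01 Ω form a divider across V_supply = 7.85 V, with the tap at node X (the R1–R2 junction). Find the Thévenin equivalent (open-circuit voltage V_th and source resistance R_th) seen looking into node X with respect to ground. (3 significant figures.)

V_th ≈ 1.09 V, R_th ≈ 3.45 Ω

V_th is the unloaded tap voltage: V_supply · R2/(R1+R2) = 7.85 × 0.1392 = 1.093 V.
Zeroing V_supply shorts the top of R1 to ground, so R_th = R1 ‖ R2 = 3.452 Ω.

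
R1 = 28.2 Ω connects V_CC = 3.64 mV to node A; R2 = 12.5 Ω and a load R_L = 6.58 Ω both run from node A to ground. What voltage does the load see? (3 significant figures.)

The load sits in parallel with R2, giving an effective lower resistance R2' = R2·R_L/(R2+R_L) = 4.311 Ω.
Now apply the divider: V_out = 3.64 × 0.1326 = 0.4826 mV.

V_out ≈ 0.483 mV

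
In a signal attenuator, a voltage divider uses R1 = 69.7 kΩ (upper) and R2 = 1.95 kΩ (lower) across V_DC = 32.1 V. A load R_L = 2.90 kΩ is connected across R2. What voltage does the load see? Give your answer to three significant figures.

R2 ‖ R_L = (1.95 × 2.90)/(1.95 + 2.90) = 1.166 kΩ.
Voltage divider with the loaded lower leg: V_out = 32.1 × 1.166/(69.7 + 1.166) = 32.1 × 0.01645 = 0.5282 V.

V_out ≈ 0.528 V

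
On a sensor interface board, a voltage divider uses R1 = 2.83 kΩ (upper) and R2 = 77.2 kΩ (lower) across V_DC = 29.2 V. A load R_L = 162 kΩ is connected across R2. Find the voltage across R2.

First combine the lower leg with the load: R2 ‖ R_L = 52.28 kΩ.
Then V_out = V_DC · R2'/(R1 + R2') = 29.2 × 52.28/55.11 = 27.70 V.

V_out ≈ 27.7 V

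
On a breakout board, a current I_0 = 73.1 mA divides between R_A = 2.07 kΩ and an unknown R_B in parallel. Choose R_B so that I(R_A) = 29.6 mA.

Two-branch current divider: I_A = I_0 · R_B/(R_A + R_B).
29.6/73.1 = R_B/(R_A + R_B) → R_B = R_A · (0.4049)/(1 − 0.4049) = 2.07 × 0.6805 = 1.409 kΩ.

R_B ≈ 1.41 kΩ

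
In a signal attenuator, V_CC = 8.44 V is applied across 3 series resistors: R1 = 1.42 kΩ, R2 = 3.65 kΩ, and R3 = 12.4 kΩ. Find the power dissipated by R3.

Series current I = V_CC/ΣR = 8.44/17.47 = 0.4831 mA.
P = I²R = 0.2334 × 12.4 = 2.894 mW.

P ≈ 2.89 mW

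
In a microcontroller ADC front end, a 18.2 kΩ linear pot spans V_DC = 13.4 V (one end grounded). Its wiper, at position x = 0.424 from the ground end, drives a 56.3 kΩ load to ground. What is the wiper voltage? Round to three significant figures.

The pot divides into 10.48 kΩ above the wiper and 7.717 kΩ below.
(x·R_p) ‖ R_L = 6.787 kΩ.
Then V_out = V_DC · 6.787/(10.48 + 6.787) = 5.266 V.

V_out ≈ 5.27 V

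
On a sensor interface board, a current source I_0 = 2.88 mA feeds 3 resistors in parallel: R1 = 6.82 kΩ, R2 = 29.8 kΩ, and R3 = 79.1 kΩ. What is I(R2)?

ΣG = 1/6.82 + 1/29.8 + 1/79.1 = 0.1928.
By the current-divider rule, I = I_0 · G_k/ΣG = 2.88 × 0.1740 = 0.5012 mA.

I ≈ 0.501 mA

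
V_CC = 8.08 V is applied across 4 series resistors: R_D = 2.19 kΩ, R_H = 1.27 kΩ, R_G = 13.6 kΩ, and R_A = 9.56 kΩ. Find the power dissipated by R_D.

P ≈ 0.202 mW

Series current I = V_CC/ΣR = 8.08/26.62 = 0.3035 mA.
V(R_D) = I·R = 0.6647 V; P = V·I = 0.6647 × 0.3035 = 0.2018 mW.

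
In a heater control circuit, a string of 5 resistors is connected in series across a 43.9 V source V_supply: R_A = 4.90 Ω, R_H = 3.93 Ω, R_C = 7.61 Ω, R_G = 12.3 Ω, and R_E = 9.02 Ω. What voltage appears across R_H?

Total series resistance ΣR = 4.90 + 3.93 + 7.61 + 12.3 + 9.02 = 37.76 Ω.
V = V_supply · R/ΣR = 43.9 × 0.1041 = 4.569 V.

V ≈ 4.57 V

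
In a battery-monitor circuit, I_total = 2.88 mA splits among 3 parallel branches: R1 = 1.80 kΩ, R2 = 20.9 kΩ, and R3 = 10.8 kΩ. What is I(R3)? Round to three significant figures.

Total conductance ΣG = 1/1.80 + 1/20.9 + 1/10.8 = 0.6960 (units of 1/kΩ).
Current divider: I(R3) = I_total · G_k/ΣG = 2.88 × (0.09259/0.6960) = 2.88 × 0.1330 = 0.3831 mA.

I ≈ 0.383 mA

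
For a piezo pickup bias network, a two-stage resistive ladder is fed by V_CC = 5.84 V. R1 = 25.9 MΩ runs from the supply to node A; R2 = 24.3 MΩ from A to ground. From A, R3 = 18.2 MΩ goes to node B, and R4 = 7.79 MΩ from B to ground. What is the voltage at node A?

V_A ≈ 1.91 V

The second stage (R3 + R4 = 25.99 MΩ) loads node A in parallel with R2.
R2 ‖ (R3+R4) = 12.56 MΩ.
First divider: V_A = V_CC · 12.56/(25.9 + 12.56) = 1.907 V.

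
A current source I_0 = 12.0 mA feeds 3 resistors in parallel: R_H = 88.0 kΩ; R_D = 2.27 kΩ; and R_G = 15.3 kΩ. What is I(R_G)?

I ≈ 1.52 mA

ΣG = 1/88.0 + 1/2.27 + 1/15.3 = 0.5173.
R_G takes the fraction G_k/ΣG = 0.06536/0.5173 = 0.1264, so I = 12.0 × 0.1264 = 1.516 mA.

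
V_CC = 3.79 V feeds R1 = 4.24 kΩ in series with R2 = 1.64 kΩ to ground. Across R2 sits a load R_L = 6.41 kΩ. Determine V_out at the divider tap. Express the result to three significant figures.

V_out ≈ 0.892 V

The load sits in parallel with R2, giving an effective lower resistance R2' = R2·R_L/(R2+R_L) = 1.306 kΩ.
Then V_out = V_CC · R2'/(R1 + R2') = 3.79 × 1.306/5.546 = 0.8924 V.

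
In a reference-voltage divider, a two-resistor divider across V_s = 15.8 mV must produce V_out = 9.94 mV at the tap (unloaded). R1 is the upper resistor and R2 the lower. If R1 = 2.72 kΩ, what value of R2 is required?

V_out/V_s = R2/(R1+R2) = 0.6291.
Rearranging, R2 = R1·k/(1−k) = 2.72 × 1.696 = 4.614 kΩ.

R2 ≈ 4.61 kΩ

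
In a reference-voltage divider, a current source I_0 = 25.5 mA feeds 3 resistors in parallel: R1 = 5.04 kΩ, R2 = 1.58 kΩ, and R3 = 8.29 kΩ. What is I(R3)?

I ≈ 3.23 mA

Conductances: ΣG = 1/5.04 + 1/1.58 + 1/8.29 = 0.9520 (1/kΩ).
R3 takes the fraction G_k/ΣG = 0.1206/0.9520 = 0.1267, so I = 25.5 × 0.1267 = 3.231 mA.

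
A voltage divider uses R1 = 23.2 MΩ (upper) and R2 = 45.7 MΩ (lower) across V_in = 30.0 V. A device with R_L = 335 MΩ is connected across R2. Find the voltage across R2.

The load sits in parallel with R2, giving an effective lower resistance R2' = R2·R_L/(R2+R_L) = 40.21 MΩ.
Then V_out = V_in · R2'/(R1 + R2') = 30.0 × 40.21/63.41 = 19.02 V.

V_out ≈ 19.0 V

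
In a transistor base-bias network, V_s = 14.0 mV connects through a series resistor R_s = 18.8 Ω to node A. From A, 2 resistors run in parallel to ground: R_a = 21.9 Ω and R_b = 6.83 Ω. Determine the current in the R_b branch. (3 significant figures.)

I ≈ 0.445 mA

Combine the parallel branches: R_p = (1/21.9 + 1/6.83)⁻¹ = 5.206 Ω.
V_A = 14.0 × 5.206/24.01 = 3.036 mV.
Branch current I = V_A/R_b = 3.036/6.83 = 0.4445 mA.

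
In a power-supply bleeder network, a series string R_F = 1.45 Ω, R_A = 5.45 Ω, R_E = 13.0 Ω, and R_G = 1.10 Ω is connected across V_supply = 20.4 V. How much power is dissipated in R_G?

P ≈ 1.04 W

Series current I = V_supply/ΣR = 20.4/21.00 = 0.9714 A.
P = I²R = 0.9437 × 1.10 = 1.038 W.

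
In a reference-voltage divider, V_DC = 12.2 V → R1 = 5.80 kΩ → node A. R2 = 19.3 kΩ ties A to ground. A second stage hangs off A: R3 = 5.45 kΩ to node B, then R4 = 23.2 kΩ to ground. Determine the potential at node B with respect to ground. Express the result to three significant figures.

V_B ≈ 6.57 V

Node A sees R2 in parallel with the series input of stage 2, R3 + R4 = 28.65 kΩ.
R2 ‖ (R3+R4) = 11.53 kΩ.
So V_A = 12.2 × 0.6654 = 8.117 V.
Then the unloaded second divider: V_B = V_A × R4/(R3+R4) = 8.117 × 0.8098 = 6.573 V.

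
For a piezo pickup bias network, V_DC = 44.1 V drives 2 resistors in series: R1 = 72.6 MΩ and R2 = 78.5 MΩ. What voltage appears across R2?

V ≈ 22.9 V

Series total: ΣR = 72.6 + 78.5 = 151.1 MΩ.
By the voltage-divider rule, V = 44.1 × 78.50/151.1 = 22.91 V.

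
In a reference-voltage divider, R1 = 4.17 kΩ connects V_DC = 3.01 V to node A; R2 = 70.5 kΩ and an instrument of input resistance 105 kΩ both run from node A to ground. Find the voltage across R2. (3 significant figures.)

V_out ≈ 2.74 V

R2 ‖ R_L = (70.5 × 105)/(70.5 + 105) = 42.18 kΩ.
Now apply the divider: V_out = 3.01 × 0.9100 = 2.739 V.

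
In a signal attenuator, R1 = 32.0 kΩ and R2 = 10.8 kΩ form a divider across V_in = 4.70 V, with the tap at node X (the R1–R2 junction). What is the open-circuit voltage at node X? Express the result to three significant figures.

V_th ≈ 1.19 V

Open-circuit (no load on X): V_th = V_in · R2/(R1 + R2) = 4.70 × 10.8/(32.00 + 10.8) = 1.186 V.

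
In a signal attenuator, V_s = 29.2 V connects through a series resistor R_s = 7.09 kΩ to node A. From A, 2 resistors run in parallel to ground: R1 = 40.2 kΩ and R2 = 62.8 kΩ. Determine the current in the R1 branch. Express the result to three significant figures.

I ≈ 0.563 mA

Parallel bank: R_p = 1/(1/40.2 + 1/62.8) = 24.51 kΩ.
V_A by voltage divider: V_A = 29.2 × 24.51/(7.09 + 24.51) = 22.65 V.
I(R1) = V_A / R1 = 22.65/40.2 = 0.5634 mA.
(Check via current divider: I_total = 0.9240 mA; share G_k/ΣG = 0.6097 → same result.)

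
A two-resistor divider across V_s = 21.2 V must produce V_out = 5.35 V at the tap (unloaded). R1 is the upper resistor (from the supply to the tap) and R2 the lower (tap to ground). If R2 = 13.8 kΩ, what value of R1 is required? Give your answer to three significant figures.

V_out/V_s = R2/(R1+R2) = 0.2524.
R1 = R2·(1/k − 1) = 13.8 × 2.963 = 40.88 kΩ.

R1 ≈ 40.9 kΩ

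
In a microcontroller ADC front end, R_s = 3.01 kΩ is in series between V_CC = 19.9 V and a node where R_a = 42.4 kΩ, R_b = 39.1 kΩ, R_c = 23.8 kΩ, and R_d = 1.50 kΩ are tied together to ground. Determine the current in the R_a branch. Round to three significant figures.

I ≈ 0.143 mA

Combine the parallel branches: R_p = (1/42.4 + 1/39.1 + 1/23.8 + 1/1.50)⁻¹ = 1.320 kΩ.
V_A = 19.9 × 1.320/4.330 = 6.065 V.
I(R_a) = V_A / R_a = 6.065/42.4 = 0.1430 mA.
(Check via current divider: I_total = 4.596 mA; share G_k/ΣG = 0.03112 → same result.)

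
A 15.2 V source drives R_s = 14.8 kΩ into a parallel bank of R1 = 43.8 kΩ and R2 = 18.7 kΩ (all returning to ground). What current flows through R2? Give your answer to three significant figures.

I ≈ 0.382 mA

Equivalent of the parallel group: R_p = 13.10 kΩ.
Node voltage V_A = V_CC · R_p/(R_s + R_p) = 15.2 × 0.4696 = 7.138 V.
Branch current I = V_A/R2 = 7.138/18.7 = 0.3817 mA.
(Check via current divider: I_total = 0.5447 mA; share G_k/ΣG = 0.7008 → same result.)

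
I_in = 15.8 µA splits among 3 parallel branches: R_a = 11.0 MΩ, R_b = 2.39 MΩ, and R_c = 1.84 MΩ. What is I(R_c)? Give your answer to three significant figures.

Conductances: ΣG = 1/11.0 + 1/2.39 + 1/1.84 = 1.053 (1/MΩ).
Current divider: I(R_c) = I_in · G_k/ΣG = 15.8 × (0.5435/1.053) = 15.8 × 0.5162 = 8.156 µA.

I ≈ 8.16 µA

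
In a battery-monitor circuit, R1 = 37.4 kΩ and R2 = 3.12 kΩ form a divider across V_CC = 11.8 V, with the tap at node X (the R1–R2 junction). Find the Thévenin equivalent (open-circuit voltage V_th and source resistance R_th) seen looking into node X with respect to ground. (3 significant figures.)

V_th is the unloaded tap voltage: V_CC · R2/(R1+R2) = 11.8 × 0.07700 = 0.9086 V.
Looking into X with the source shorted: R_th = R1·R2/(R1+R2) = 37.40 × 3.12/40.52 = 2.880 kΩ.

V_th ≈ 0.909 V, R_th ≈ 2.88 kΩ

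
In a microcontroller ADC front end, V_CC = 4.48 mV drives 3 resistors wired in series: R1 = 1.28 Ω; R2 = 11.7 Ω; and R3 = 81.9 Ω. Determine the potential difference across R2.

Series total: ΣR = 1.28 + 11.7 + 81.9 = 94.88 Ω.
By the voltage-divider rule, V = 4.48 × 11.70/94.88 = 0.5524 mV.

V ≈ 0.552 mV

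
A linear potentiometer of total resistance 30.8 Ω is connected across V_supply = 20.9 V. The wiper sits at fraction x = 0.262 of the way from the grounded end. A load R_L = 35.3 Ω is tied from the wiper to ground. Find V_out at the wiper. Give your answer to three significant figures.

V_out ≈ 4.69 V

The pot divides into 22.73 Ω above the wiper and 8.070 Ω below.
(x·R_p) ‖ R_L = 6.568 Ω.
Then V_out = V_supply · 6.568/(22.73 + 6.568) = 4.685 V.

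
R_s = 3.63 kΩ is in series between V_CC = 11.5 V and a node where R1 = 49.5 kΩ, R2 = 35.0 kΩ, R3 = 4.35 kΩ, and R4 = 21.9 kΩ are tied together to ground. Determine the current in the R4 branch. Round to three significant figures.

Equivalent of the parallel group: R_p = 3.083 kΩ.
V_A = 11.5 × 3.083/6.713 = 5.282 V.
I(R4) = V_A / R4 = 5.282/21.9 = 0.2412 mA.

I ≈ 0.241 mA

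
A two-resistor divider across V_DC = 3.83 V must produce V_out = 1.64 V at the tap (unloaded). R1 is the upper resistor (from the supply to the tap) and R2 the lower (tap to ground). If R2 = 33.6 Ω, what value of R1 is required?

V_out/V_DC = R2/(R1+R2) = 0.4282.
Rearranging, R1 = R2·(1−k)/k = 33.6 × 1.335 = 44.87 Ω.

R1 ≈ 44.9 Ω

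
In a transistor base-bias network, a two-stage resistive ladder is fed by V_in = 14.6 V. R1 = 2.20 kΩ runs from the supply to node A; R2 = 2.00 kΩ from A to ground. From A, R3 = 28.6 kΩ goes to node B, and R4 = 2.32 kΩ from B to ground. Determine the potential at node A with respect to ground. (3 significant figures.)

V_A ≈ 6.72 V

Looking into the second stage from A: R3 + R4 = 30.92 kΩ appears in parallel with R2.
R2 ‖ (R3+R4) = 1.878 kΩ.
V_A = 14.6 × 1.878/(2.20 + 1.878) = 6.725 V.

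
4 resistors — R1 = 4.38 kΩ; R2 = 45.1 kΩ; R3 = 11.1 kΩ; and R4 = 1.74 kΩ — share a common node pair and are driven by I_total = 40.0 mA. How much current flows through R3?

Total conductance ΣG = 1/4.38 + 1/45.1 + 1/11.1 + 1/1.74 = 0.9153 (units of 1/kΩ).
By the current-divider rule, I = I_total · G_k/ΣG = 40.0 × 0.09843 = 3.937 mA.

I ≈ 3.94 mA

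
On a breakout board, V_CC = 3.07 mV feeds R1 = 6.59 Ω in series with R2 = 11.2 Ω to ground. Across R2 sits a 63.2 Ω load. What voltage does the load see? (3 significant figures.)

V_out ≈ 1.81 mV

R2 ‖ R_L = (11.2 × 63.2)/(11.2 + 63.2) = 9.514 Ω.
Voltage divider with the loaded lower leg: V_out = 3.07 × 9.514/(6.59 + 9.514) = 3.07 × 0.5908 = 1.814 mV.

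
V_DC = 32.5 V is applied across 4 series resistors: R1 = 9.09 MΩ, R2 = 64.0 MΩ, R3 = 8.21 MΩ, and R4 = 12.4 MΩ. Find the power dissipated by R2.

P ≈ 7.70 µW

The common current is I = 32.5/93.70 = 0.3469 µA.
P = I²R = 0.1203 × 64.0 = 7.700 µW.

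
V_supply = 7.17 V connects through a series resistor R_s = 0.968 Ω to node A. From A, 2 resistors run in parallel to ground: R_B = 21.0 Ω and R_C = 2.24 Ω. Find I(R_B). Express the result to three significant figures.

I ≈ 0.231 A

Combine the parallel branches: R_p = (1/21.0 + 1/2.24)⁻¹ = 2.024 Ω.
V_A by voltage divider: V_A = 7.17 × 2.024/(0.968 + 2.024) = 4.850 V.
I(R_B) = V_A / R_B = 4.850/21.0 = 0.2310 A.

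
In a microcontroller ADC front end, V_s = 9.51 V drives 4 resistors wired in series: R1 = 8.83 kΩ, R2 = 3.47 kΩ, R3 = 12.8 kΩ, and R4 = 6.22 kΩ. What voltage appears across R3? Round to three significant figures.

Total series resistance ΣR = 8.83 + 3.47 + 12.8 + 6.22 = 31.32 kΩ.
Voltage divider: V = V_s · (12.80 / 31.32) = 9.51 × 0.4087 = 3.887 V.

V ≈ 3.89 V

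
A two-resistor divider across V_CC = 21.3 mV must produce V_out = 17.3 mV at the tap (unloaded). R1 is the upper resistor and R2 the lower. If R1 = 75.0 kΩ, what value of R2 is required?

The divider ratio is R2/(R1+R2) = 17.3/21.3 = 0.8122.
Rearranging, R2 = R1·k/(1−k) = 75.0 × 4.325 = 324.4 kΩ.

R2 ≈ 324 kΩ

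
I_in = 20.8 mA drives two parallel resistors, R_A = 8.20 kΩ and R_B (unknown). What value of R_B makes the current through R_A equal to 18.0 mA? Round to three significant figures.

The fraction through R_A equals R_B/(R_A+R_B).
18.0/20.8 = R_B/(R_A + R_B) → R_B = R_A · (0.8654)/(1 − 0.8654) = 8.20 × 6.429 = 52.71 kΩ.

R_B ≈ 52.7 kΩ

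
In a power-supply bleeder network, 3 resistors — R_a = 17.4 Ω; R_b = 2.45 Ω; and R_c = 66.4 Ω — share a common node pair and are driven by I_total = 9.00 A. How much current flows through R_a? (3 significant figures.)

Total conductance ΣG = 1/17.4 + 1/2.45 + 1/66.4 = 0.4807 (units of 1/Ω).
Current divider: I(R_a) = I_total · G_k/ΣG = 9.00 × (0.05747/0.4807) = 9.00 × 0.1196 = 1.076 A.

I ≈ 1.08 A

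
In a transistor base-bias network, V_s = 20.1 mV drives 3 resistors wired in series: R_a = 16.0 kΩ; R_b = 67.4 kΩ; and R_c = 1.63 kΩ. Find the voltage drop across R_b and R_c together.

V ≈ 16.3 mV

Total series resistance ΣR = 16.0 + 67.4 + 1.63 = 85.03 kΩ.
R_{R_b..R_c} = 67.4 + 1.63 = 69.03 kΩ.
V = V_s · R/ΣR = 20.1 × 0.8118 = 16.32 mV.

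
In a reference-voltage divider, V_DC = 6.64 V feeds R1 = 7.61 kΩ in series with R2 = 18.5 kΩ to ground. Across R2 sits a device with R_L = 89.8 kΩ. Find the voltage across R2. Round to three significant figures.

First combine the lower leg with the load: R2 ‖ R_L = 15.34 kΩ.
Now apply the divider: V_out = 6.64 × 0.6684 = 4.438 V.

V_out ≈ 4.44 V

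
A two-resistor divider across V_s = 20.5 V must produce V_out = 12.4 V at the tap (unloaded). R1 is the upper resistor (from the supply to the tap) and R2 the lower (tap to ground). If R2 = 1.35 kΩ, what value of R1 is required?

Required fraction k = V_out/V_s = 0.6049.
R1 = R2·(1/k − 1) = 1.35 × 0.6532 = 0.8819 kΩ.

R1 ≈ 0.882 kΩ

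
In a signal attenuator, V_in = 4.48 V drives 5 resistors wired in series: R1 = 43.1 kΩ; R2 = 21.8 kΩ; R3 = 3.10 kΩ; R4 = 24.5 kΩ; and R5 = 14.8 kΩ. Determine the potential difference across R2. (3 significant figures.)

V ≈ 0.910 V

Total series resistance ΣR = 43.1 + 21.8 + 3.10 + 24.5 + 14.8 = 107.3 kΩ.
By the voltage-divider rule, V = 4.48 × 21.80/107.3 = 0.9102 V.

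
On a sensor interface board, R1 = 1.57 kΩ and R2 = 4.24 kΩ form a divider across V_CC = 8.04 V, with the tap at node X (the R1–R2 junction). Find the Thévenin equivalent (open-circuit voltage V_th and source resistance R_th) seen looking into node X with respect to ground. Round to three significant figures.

Open-circuit (no load on X): V_th = V_CC · R2/(R1 + R2) = 8.04 × 4.24/(1.570 + 4.24) = 5.867 V.
Looking into X with the source shorted: R_th = R1·R2/(R1+R2) = 1.570 × 4.24/5.810 = 1.146 kΩ.

V_th ≈ 5.87 V, R_th ≈ 1.15 kΩ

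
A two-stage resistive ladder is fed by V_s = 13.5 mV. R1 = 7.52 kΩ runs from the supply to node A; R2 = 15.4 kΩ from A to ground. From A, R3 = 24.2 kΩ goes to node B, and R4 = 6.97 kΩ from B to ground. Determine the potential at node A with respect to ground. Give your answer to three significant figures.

V_A ≈ 7.81 mV

The second stage (R3 + R4 = 31.17 kΩ) loads node A in parallel with R2.
Effective lower resistance at A: R2 ‖ 31.17 = 10.31 kΩ.
First divider: V_A = V_s · 10.31/(7.52 + 10.31) = 7.805 mV.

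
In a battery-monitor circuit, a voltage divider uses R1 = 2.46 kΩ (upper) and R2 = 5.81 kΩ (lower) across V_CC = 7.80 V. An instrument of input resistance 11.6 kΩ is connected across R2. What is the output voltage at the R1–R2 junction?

The load sits in parallel with R2, giving an effective lower resistance R2' = R2·R_L/(R2+R_L) = 3.871 kΩ.
Then V_out = V_CC · R2'/(R1 + R2') = 7.80 × 3.871/6.331 = 4.769 V.

V_out ≈ 4.77 V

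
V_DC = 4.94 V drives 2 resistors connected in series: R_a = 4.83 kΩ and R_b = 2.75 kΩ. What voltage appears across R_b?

V ≈ 1.79 V

Total series resistance ΣR = 4.83 + 2.75 = 7.580 kΩ.
Voltage divider: V = V_DC · (2.750 / 7.580) = 4.94 × 0.3628 = 1.792 V.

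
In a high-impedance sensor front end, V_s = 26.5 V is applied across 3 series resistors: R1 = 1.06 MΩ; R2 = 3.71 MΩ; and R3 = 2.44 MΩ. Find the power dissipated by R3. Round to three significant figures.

P ≈ 33.0 µW

ΣR = 7.210 MΩ → I = 26.5/7.210 = 3.675 µA.
P = I²R = 13.51 × 2.44 = 32.96 µW.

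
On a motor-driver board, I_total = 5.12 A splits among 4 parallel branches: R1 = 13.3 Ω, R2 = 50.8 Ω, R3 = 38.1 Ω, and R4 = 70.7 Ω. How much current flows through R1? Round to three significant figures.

Total conductance ΣG = 1/13.3 + 1/50.8 + 1/38.1 + 1/70.7 = 0.1353 (units of 1/Ω).
R1 takes the fraction G_k/ΣG = 0.07519/0.1353 = 0.5559, so I = 5.12 × 0.5559 = 2.846 A.

I ≈ 2.85 A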